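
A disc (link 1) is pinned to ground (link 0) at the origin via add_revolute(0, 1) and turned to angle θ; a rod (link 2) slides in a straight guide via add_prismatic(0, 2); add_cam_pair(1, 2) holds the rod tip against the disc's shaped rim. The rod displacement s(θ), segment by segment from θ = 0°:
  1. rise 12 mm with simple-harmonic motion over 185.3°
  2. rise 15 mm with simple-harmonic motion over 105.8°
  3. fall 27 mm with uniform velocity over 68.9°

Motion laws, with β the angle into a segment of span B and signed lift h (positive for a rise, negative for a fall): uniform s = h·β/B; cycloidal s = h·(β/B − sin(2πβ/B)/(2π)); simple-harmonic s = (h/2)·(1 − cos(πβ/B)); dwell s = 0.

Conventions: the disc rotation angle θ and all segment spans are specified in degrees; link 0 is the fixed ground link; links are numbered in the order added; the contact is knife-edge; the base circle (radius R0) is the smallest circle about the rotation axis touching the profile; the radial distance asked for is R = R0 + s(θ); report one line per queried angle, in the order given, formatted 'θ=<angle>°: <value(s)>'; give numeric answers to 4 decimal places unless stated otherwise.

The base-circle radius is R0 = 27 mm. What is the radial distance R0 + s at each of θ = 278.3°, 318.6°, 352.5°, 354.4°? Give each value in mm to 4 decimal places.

segment 1 (0° to 185.3°, simple-harmonic, h = 12) is passed completely: s = 0.0000 + (12) = 12.0000
θ = 278.3° falls in segment 2 (185.3° to 291.1°, simple-harmonic, h = 15): β = 278.3 − 185.3 = 93°, B = 105.8°; Δs = 15/2·(1 − cos(π·0.8790)) = 14.4648; s = 12.0000 + 14.4648 = 26.4648
segment 2 (185.3° to 291.1°, simple-harmonic, h = 15) is passed completely: s = 12.0000 + (15) = 27.0000
θ = 318.6° falls in segment 3 (291.1° to 360°, uniform, h = -27): β = 318.6 − 291.1 = 27.5°, B = 68.9°; Δs = -27·27.5/68.9 = -10.7765; s = 27.0000 − 10.7765 = 16.2235
θ = 352.5° falls in segment 3 (291.1° to 360°, uniform, h = -27): β = 352.5 − 291.1 = 61.4°, B = 68.9°; Δs = -27·61.4/68.9 = -24.0610; s = 27.0000 − 24.0610 = 2.9390
θ = 354.4° falls in segment 3 (291.1° to 360°, uniform, h = -27): β = 354.4 − 291.1 = 63.3°, B = 68.9°; Δs = -27·63.3/68.9 = -24.8055; s = 27.0000 − 24.8055 = 2.1945
θ=278.3°: R = R0 + s = 27 + 26.4648 = 53.4648
θ=318.6°: R = R0 + s = 27 + 16.2235 = 43.2235
θ=352.5°: R = R0 + s = 27 + 2.9390 = 29.9390
θ=354.4°: R = R0 + s = 27 + 2.1945 = 29.1945

θ=278.3°: 53.4648
θ=318.6°: 43.2235
θ=352.5°: 29.9390
θ=354.4°: 29.1945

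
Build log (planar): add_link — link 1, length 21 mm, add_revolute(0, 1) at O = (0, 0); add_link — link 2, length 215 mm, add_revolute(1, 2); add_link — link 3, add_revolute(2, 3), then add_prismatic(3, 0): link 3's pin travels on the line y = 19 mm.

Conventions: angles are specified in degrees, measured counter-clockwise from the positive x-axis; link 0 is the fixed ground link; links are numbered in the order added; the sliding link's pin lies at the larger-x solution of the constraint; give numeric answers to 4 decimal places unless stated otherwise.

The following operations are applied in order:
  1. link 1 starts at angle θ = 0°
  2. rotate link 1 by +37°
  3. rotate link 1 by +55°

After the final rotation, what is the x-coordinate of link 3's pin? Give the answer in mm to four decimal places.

geometry: r = 21 mm, L = 215 mm, e = 19 mm; θ starts at 0°
rotate link 1 by +37°: θ ← 0° +37° = 37°
rotate link 1 by +55°: θ ← 37° +55° = 92°
crank pin P = (r cos θ, r sin θ) = (-0.732889, 20.987207)
h = r sin θ − e = 20.987207 − 19 = 1.987207
x = r cos θ + √(L² − h²) = -0.732889 + 214.990816 = 214.257927

214.2579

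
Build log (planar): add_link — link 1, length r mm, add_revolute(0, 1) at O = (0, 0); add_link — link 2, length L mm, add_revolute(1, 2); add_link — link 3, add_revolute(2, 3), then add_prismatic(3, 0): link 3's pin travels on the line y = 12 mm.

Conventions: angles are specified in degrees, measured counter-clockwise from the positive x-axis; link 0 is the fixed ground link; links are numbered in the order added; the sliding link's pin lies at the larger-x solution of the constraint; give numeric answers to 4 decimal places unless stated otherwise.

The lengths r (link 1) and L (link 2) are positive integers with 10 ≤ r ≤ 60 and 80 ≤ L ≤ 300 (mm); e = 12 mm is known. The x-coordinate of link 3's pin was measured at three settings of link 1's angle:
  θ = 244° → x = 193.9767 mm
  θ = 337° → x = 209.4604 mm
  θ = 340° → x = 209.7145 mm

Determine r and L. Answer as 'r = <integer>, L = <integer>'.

constraint per measurement: (x − r cos θ)² + (r sin θ − e)² = L²
subtracting the θ₁ and θ₂ equations cancels the r² and L² terms:
r = (x₁² − x₂²) / (2[(x₁cos θ₁ + e sin θ₁) − (x₂cos θ₂ + e sin θ₂)]) = 11.0000 → r = 11
L² = (x₁ − r cos θ₁)² + (r sin θ₁ − e)² = 39999.9851 → L = 200.0000 → L = 200
check at θ₃=340°: x = 209.7145 (printed 209.7145) ✓

r = 11, L = 200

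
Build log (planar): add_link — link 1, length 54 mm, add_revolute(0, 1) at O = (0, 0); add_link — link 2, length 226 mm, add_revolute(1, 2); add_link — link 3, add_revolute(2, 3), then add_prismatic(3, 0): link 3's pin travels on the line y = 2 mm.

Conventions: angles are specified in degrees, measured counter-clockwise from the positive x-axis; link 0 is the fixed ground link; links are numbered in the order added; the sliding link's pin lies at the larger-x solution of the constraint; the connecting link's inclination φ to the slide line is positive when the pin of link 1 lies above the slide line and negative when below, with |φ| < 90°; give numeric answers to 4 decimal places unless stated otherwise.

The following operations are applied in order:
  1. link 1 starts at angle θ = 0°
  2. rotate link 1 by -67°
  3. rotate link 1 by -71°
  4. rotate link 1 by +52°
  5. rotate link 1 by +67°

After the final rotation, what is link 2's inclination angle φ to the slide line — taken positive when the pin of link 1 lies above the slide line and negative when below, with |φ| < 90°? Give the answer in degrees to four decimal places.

geometry: r = 54 mm, L = 226 mm, e = 2 mm; θ starts at 0°
rotate link 1 by -67°: θ ← 0° -67° = -67°
rotate link 1 by -71°: θ ← -67° -71° = -138°
rotate link 1 by +52°: θ ← -138° +52° = -86°
rotate link 1 by +67°: θ ← -86° +67° = -19°
h = r sin θ − e = -17.580680 − 2 = -19.580680
sin φ = h / L = -19.580680 / 226 = -0.08664018
φ = arcsin(-0.08664018) = -4.970348°

-4.9703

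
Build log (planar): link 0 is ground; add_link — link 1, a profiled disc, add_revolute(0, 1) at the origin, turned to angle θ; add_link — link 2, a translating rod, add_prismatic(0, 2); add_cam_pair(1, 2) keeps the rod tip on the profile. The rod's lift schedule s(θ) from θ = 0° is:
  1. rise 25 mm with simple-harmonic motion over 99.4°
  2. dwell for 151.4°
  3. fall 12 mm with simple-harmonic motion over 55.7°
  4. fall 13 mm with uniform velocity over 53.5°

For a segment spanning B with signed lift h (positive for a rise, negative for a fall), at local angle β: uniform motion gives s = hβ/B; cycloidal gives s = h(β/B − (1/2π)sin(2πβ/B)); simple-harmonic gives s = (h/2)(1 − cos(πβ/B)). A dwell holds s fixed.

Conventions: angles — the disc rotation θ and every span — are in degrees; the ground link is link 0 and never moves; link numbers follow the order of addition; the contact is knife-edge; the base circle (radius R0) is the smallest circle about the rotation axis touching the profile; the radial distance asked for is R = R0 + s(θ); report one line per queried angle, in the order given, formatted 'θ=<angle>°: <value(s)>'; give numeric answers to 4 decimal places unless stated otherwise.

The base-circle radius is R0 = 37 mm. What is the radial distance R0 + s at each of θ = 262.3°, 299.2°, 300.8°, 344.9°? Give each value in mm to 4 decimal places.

seg 1 [0°–99.4°] simple-harmonic, h=25: full span → s += 25 → s = 25.0000
seg 2 [99.4°–250.8°] dwell: s stays 25.0000
seg 3 [250.8°–306.5°] simple-harmonic, h=-12: θ=262.3° here. β=11.5, B=55.7. -12/2·(1 − cos(π·0.2065)) = -1.2185 → s = 23.7815
seg 3 [250.8°–306.5°] simple-harmonic, h=-12: θ=299.2° here. β=48.4, B=55.7. -12/2·(1 − cos(π·0.8689)) = -11.4986 → s = 13.5014
seg 3 [250.8°–306.5°] simple-harmonic, h=-12: θ=300.8° here. β=50, B=55.7. -12/2·(1 − cos(π·0.8977)) = -11.6926 → s = 13.3074
seg 3 [250.8°–306.5°] simple-harmonic, h=-12: full span → s += -12 → s = 13.0000
seg 4 [306.5°–360°] uniform, h=-13: θ=344.9° here. β=38.4, B=53.5. -13·38.4/53.5 = -9.3308 → s = 3.6692
θ=262.3°: R = R0 + s = 37 + 23.7815 = 60.7815
θ=299.2°: R = R0 + s = 37 + 13.5014 = 50.5014
θ=300.8°: R = R0 + s = 37 + 13.3074 = 50.3074
θ=344.9°: R = R0 + s = 37 + 3.6692 = 40.6692

θ=262.3°: 60.7815
θ=299.2°: 50.5014
θ=300.8°: 50.3074
θ=344.9°: 40.6692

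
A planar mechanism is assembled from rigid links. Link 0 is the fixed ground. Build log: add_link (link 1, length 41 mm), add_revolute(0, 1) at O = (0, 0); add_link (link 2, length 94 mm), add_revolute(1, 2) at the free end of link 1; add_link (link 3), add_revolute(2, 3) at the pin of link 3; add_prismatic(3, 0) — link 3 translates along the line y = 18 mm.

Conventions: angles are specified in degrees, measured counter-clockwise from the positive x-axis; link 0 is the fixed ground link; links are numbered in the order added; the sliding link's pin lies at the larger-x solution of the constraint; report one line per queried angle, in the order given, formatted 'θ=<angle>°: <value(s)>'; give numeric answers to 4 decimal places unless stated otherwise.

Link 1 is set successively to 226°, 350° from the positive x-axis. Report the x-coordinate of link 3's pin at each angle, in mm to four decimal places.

geometry: r = 41 mm, L = 94 mm, e = 18 mm
θ=226°: crank pin P = (r cos θ, r sin θ) = (-28.480993, -29.492932)
θ=226°: h = r sin θ − e = -29.492932 − 18 = -47.492932
θ=226°: x = r cos θ + √(L² − h²) = -28.480993 + 81.119797 = 52.638804
θ=350°: crank pin P = (r cos θ, r sin θ) = (40.377118, -7.119575)
θ=350°: h = r sin θ − e = -7.119575 − 18 = -25.119575
θ=350°: x = r cos θ + √(L² − h²) = 40.377118 + 90.581493 = 130.958611

θ=226°: 52.6388
θ=350°: 130.9586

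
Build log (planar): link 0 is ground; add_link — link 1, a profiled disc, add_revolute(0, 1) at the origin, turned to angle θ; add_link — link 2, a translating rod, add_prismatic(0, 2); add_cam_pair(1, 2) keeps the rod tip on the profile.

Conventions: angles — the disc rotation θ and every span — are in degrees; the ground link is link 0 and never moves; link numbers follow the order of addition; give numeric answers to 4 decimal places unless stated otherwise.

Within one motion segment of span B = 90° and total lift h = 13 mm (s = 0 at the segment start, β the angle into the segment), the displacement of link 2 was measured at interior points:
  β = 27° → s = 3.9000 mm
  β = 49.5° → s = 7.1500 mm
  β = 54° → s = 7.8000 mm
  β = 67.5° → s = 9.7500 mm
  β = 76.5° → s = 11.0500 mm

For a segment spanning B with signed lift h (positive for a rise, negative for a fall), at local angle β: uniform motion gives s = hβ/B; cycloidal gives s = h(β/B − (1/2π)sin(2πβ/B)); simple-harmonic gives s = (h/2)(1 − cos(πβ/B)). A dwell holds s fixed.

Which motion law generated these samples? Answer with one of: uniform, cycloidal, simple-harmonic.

candidates at β/B = r: uniform s = h·r (linear in β); cycloidal s = h·(r − sin(2πr)/(2π)); simple-harmonic s = (h/2)(1 − cos(πr))
β=27°: printed 3.9000 | uniform 3.9000, cycloidal 1.9323, simple-harmonic 2.6794
β=49.5°: printed 7.1500 | uniform 7.1500, cycloidal 7.7894, simple-harmonic 7.5168
β=54°: printed 7.8000 | uniform 7.8000, cycloidal 9.0161, simple-harmonic 8.5086
β=67.5°: printed 9.7500 | uniform 9.7500, cycloidal 11.8190, simple-harmonic 11.0962
β=76.5°: printed 11.0500 | uniform 11.0500, cycloidal 12.7239, simple-harmonic 12.2915
only one law matches every sample → uniform

uniform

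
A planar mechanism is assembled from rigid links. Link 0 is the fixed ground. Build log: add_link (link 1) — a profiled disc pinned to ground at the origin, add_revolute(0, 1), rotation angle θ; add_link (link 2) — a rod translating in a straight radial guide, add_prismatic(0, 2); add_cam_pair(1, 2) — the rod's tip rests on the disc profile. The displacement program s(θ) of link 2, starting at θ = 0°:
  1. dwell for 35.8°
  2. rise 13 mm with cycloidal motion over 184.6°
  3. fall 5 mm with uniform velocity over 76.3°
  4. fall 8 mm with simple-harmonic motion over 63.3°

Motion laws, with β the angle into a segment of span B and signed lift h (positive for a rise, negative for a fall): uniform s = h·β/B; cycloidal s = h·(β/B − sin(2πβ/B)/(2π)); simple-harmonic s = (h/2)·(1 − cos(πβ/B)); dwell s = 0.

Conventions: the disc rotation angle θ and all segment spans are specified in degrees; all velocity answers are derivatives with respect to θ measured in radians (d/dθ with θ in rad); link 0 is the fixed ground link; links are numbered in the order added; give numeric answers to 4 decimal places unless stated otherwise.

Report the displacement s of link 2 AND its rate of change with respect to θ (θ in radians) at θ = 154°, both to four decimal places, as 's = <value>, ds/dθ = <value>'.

seg 1 [0°–35.8°] dwell: s stays 0.0000
seg 2 [35.8°–220.4°] cycloidal, h=13: θ=154° here. β=118.2, B=184.6. 13·(0.6403 − sin(2π·0.6403)/(2π)) = 9.9207 → s = 9.9207
velocity in seg [35.8°–220.4°] (cycloidal), θ in radians: β = 118.2° = 2.0630 rad, B = 184.6° = 3.2219 rad; ds/dθ = (h/B)(1 − cos(2πβ/B)) = (13/3.2219)(1 − cos(2π·0.6403)) = 6.600935 mm/rad

s = 9.9207, ds/dθ = 6.6009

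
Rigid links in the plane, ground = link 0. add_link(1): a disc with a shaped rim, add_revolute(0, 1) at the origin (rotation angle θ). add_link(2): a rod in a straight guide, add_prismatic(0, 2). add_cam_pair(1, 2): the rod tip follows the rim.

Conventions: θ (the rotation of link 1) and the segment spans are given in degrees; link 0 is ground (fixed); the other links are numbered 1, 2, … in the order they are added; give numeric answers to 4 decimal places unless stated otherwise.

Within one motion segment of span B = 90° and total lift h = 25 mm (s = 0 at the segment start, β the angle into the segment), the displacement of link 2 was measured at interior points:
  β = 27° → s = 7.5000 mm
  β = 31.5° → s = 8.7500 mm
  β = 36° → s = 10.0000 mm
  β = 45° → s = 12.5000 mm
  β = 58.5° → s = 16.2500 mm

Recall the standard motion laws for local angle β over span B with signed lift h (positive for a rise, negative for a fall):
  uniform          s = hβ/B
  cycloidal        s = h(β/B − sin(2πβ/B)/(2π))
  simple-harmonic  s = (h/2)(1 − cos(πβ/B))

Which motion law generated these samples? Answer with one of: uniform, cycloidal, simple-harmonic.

candidates at β/B = r: uniform s = h·r (linear in β); cycloidal s = h·(r − sin(2πr)/(2π)); simple-harmonic s = (h/2)(1 − cos(πr))
β=27°: printed 7.5000 | uniform 7.5000, cycloidal 3.7159, simple-harmonic 5.1527
β=31.5°: printed 8.7500 | uniform 8.7500, cycloidal 5.5310, simple-harmonic 6.8251
β=36°: printed 10.0000 | uniform 10.0000, cycloidal 7.6613, simple-harmonic 8.6373
β=45°: printed 12.5000 | uniform 12.5000, cycloidal 12.5000, simple-harmonic 12.5000
β=58.5°: printed 16.2500 | uniform 16.2500, cycloidal 19.4690, simple-harmonic 18.1749
only one law matches every sample → uniform

uniform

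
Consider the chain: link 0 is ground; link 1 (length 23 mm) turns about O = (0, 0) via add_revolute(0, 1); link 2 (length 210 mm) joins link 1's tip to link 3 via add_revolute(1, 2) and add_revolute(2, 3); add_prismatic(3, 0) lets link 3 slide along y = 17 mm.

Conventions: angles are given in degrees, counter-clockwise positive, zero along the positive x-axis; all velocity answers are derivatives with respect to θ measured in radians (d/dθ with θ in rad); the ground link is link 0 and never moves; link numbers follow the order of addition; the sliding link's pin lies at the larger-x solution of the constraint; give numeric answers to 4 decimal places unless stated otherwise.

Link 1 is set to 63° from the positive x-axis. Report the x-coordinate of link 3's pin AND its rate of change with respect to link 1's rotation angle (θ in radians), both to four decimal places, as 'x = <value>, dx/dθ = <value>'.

geometry: r = 23 mm, L = 210 mm, e = 17 mm
crank pin P = (r cos θ, r sin θ) = (10.441781, 20.493150)
h = r sin θ − e = 20.493150 − 17 = 3.493150
x = r cos θ + √(L² − h²) = 10.441781 + 209.970945 = 220.412727
dx/dθ = −r sin θ − h·r cos θ/√(L² − h²) (θ in radians; h = 3.493150) = -20.666863

x = 220.4127, dx/dθ = -20.6669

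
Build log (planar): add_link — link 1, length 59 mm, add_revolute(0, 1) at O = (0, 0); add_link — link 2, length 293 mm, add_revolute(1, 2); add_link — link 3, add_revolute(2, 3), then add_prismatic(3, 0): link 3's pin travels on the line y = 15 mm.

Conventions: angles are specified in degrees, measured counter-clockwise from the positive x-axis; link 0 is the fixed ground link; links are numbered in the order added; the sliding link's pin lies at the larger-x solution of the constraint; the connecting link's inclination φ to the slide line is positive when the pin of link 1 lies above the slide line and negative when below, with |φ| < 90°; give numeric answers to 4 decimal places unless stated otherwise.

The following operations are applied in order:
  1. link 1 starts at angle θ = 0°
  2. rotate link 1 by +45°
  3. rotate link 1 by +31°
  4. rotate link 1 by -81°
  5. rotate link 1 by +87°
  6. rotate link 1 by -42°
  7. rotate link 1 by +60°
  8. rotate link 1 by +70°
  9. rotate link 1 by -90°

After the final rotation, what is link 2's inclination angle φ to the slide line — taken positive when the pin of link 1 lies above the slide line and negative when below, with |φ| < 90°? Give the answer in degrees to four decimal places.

geometry: r = 59 mm, L = 293 mm, e = 15 mm; θ starts at 0°
rotate link 1 by +45°: θ ← 0° +45° = 45°
rotate link 1 by +31°: θ ← 45° +31° = 76°
rotate link 1 by -81°: θ ← 76° -81° = -5°
rotate link 1 by +87°: θ ← -5° +87° = 82°
rotate link 1 by -42°: θ ← 82° -42° = 40°
rotate link 1 by +60°: θ ← 40° +60° = 100°
rotate link 1 by +70°: θ ← 100° +70° = 170°
rotate link 1 by -90°: θ ← 170° -90° = 80°
h = r sin θ − e = 58.103657 − 15 = 43.103657
sin φ = h / L = 43.103657 / 293 = 0.14711146
φ = arcsin(0.14711146) = 8.459568°

8.4596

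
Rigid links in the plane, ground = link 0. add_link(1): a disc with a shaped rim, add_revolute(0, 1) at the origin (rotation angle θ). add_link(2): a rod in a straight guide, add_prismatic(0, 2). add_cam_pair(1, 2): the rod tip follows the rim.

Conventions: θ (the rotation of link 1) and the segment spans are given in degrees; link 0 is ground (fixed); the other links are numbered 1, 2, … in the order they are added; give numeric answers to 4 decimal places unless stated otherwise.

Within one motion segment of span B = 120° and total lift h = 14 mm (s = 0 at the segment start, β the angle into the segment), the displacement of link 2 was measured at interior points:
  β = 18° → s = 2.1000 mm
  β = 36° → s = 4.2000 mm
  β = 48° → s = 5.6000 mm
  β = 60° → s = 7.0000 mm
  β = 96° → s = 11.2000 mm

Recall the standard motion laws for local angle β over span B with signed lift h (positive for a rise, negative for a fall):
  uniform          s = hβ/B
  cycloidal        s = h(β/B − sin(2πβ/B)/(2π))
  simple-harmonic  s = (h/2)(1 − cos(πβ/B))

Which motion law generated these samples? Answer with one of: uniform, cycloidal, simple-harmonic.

candidates at β/B = r: uniform s = h·r (linear in β); cycloidal s = h·(r − sin(2πr)/(2π)); simple-harmonic s = (h/2)(1 − cos(πr))
β=18°: printed 2.1000 | uniform 2.1000, cycloidal 0.2974, simple-harmonic 0.7630
β=36°: printed 4.2000 | uniform 4.2000, cycloidal 2.0809, simple-harmonic 2.8855
β=48°: printed 5.6000 | uniform 5.6000, cycloidal 4.2903, simple-harmonic 4.8369
β=60°: printed 7.0000 | uniform 7.0000, cycloidal 7.0000, simple-harmonic 7.0000
β=96°: printed 11.2000 | uniform 11.2000, cycloidal 13.3191, simple-harmonic 12.6631
only one law matches every sample → uniform

uniform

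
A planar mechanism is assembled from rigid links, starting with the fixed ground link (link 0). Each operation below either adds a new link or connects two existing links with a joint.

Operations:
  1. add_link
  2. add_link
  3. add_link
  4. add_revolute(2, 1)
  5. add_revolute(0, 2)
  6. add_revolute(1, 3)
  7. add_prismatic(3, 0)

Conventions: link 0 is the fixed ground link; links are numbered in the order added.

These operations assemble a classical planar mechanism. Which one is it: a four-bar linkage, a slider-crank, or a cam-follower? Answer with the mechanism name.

links: 4 (incl. ground); joints: 3 revolute, 1 prismatic, 0 higher (cam) pair, forming one closed loop
4 links, 3 revolutes + 1 prismatic in one loop → slider-crank

slider-crank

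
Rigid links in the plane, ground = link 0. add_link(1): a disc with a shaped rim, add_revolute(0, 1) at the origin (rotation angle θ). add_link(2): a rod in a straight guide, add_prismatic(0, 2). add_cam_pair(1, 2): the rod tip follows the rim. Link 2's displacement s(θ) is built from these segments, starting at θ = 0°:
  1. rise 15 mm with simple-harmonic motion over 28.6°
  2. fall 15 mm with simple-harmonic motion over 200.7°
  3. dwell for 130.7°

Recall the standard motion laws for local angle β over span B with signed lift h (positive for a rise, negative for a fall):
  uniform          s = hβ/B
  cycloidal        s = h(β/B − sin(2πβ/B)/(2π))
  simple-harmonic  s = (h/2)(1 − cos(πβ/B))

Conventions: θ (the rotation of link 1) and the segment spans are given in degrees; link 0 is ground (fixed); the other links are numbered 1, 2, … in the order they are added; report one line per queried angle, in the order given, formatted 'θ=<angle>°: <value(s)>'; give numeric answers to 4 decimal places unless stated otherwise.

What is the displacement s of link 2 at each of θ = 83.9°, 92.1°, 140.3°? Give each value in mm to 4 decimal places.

segment 1 (0° to 28.6°, simple-harmonic, h = 15) is passed completely: s = 0.0000 + (15) = 15.0000
θ = 83.9° falls in segment 2 (28.6° to 229.3°, simple-harmonic, h = -15): β = 83.9 − 28.6 = 55.3°, B = 200.7°; Δs = -15/2·(1 − cos(π·0.2755)) = -2.6387; s = 15.0000 − 2.6387 = 12.3613
θ = 92.1° falls in segment 2 (28.6° to 229.3°, simple-harmonic, h = -15): β = 92.1 − 28.6 = 63.5°, B = 200.7°; Δs = -15/2·(1 − cos(π·0.3164)) = -3.4098; s = 15.0000 − 3.4098 = 11.5902
θ = 140.3° falls in segment 2 (28.6° to 229.3°, simple-harmonic, h = -15): β = 140.3 − 28.6 = 111.7°, B = 200.7°; Δs = -15/2·(1 − cos(π·0.5566)) = -8.8255; s = 15.0000 − 8.8255 = 6.1745

θ=83.9°: 12.3613
θ=92.1°: 11.5902
θ=140.3°: 6.1745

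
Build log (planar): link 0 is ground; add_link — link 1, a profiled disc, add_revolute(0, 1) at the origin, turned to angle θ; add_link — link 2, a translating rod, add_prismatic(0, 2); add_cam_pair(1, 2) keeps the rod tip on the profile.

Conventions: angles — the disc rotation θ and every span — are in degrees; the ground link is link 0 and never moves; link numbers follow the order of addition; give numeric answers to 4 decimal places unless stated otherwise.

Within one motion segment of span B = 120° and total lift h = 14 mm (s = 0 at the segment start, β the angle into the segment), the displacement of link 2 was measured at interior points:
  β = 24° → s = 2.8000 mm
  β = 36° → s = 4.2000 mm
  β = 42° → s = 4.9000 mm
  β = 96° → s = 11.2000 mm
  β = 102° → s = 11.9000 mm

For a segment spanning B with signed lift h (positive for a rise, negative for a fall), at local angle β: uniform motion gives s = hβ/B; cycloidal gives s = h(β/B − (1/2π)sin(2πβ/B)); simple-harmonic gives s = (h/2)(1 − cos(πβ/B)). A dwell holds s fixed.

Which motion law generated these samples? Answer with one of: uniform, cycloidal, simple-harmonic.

candidates at β/B = r: uniform s = h·r (linear in β); cycloidal s = h·(r − sin(2πr)/(2π)); simple-harmonic s = (h/2)(1 − cos(πr))
β=24°: printed 2.8000 | uniform 2.8000, cycloidal 0.6809, simple-harmonic 1.3369
β=36°: printed 4.2000 | uniform 4.2000, cycloidal 2.0809, simple-harmonic 2.8855
β=42°: printed 4.9000 | uniform 4.9000, cycloidal 3.0974, simple-harmonic 3.8221
β=96°: printed 11.2000 | uniform 11.2000, cycloidal 13.3191, simple-harmonic 12.6631
β=102°: printed 11.9000 | uniform 11.9000, cycloidal 13.7026, simple-harmonic 13.2370
only one law matches every sample → uniform

uniform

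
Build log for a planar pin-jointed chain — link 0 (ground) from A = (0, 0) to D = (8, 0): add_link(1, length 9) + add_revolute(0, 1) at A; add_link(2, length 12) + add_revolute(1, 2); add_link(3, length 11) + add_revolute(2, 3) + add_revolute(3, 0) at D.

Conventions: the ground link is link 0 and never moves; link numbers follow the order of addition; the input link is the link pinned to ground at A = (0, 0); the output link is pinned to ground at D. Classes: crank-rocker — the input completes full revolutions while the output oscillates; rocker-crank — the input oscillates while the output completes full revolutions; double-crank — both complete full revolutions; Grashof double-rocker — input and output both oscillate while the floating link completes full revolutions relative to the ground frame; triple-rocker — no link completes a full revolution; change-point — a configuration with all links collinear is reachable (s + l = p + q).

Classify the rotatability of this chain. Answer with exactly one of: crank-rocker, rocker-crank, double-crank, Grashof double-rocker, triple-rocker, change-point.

lengths: ground=8, input=9, coupler=12, output=11
sorted: s=8 (shortest), l=12 (longest), p+q=20
s + l = 20 vs p + q = 20
s + l = p + q → change-point (collinear configuration reachable)

change-point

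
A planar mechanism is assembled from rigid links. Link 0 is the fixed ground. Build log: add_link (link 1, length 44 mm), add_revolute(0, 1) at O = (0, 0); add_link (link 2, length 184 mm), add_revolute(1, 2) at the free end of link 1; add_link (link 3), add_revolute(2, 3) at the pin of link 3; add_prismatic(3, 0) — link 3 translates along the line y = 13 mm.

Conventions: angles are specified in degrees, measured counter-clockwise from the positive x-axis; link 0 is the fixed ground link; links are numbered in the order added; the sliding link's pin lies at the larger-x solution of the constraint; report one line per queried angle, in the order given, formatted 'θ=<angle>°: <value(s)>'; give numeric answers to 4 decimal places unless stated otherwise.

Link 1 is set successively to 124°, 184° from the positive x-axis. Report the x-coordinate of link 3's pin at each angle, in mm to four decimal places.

geometry: r = 44 mm, L = 184 mm, e = 13 mm
θ=124°: crank pin P = (r cos θ, r sin θ) = (-24.604488, 36.477653)
θ=124°: h = r sin θ − e = 36.477653 − 13 = 23.477653
θ=124°: x = r cos θ + √(L² − h²) = -24.604488 + 182.496027 = 157.891539
θ=184°: crank pin P = (r cos θ, r sin θ) = (-43.892818, -3.069285)
θ=184°: h = r sin θ − e = -3.069285 − 13 = -16.069285
θ=184°: x = r cos θ + √(L² − h²) = -43.892818 + 183.296967 = 139.404149

θ=124°: 157.8915
θ=184°: 139.4041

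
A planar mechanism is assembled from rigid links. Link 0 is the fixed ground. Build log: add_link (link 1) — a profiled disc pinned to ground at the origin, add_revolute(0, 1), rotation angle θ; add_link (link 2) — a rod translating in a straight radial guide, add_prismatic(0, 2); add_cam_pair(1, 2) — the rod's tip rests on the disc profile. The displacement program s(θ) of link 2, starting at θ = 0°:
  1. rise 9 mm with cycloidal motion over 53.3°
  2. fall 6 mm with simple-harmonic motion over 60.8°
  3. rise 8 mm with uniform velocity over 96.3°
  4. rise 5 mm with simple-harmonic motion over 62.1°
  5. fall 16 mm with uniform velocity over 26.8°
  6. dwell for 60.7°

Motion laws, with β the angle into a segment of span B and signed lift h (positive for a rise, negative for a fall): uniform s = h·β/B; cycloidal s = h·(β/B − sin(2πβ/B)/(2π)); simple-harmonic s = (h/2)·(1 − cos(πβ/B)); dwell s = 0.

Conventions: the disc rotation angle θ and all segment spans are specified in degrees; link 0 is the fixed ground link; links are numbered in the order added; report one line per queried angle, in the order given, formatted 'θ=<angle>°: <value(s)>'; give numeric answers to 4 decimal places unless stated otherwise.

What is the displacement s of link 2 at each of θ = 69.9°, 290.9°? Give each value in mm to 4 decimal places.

seg 1 [0°–53.3°] cycloidal, h=9: full span → s += 9 → s = 9.0000
seg 2 [53.3°–114.1°] simple-harmonic, h=-6: θ=69.9° here. β=16.6, B=60.8. -6/2·(1 − cos(π·0.2730)) = -1.0375 → s = 7.9625
seg 2 [53.3°–114.1°] simple-harmonic, h=-6: full span → s += -6 → s = 3.0000
seg 3 [114.1°–210.4°] uniform, h=8: full span → s += 8 → s = 11.0000
seg 4 [210.4°–272.5°] simple-harmonic, h=5: full span → s += 5 → s = 16.0000
seg 5 [272.5°–299.3°] uniform, h=-16: θ=290.9° here. β=18.4, B=26.8. -16·18.4/26.8 = -10.9851 → s = 5.0149

θ=69.9°: 7.9625
θ=290.9°: 5.0149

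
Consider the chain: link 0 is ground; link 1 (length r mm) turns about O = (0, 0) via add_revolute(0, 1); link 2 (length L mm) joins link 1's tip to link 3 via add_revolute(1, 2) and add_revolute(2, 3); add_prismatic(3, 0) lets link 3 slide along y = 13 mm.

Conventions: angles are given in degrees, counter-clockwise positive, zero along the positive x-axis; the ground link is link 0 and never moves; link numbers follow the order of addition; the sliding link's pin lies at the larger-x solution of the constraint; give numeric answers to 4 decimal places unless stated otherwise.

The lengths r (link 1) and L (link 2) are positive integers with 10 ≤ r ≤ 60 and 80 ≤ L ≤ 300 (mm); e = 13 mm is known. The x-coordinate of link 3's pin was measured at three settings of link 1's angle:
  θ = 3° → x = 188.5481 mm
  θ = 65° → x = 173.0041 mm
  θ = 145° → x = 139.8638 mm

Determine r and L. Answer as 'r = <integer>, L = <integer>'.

constraint per measurement: (x − r cos θ)² + (r sin θ − e)² = L²
subtracting the θ₁ and θ₂ equations cancels the r² and L² terms:
r = (x₁² − x₂²) / (2[(x₁cos θ₁ + e sin θ₁) − (x₂cos θ₂ + e sin θ₂)]) = 27.0000 → r = 27
L² = (x₁ − r cos θ₁)² + (r sin θ₁ − e)² = 26244.0023 → L = 162.0000 → L = 162
check at θ₃=145°: x = 139.8638 (printed 139.8638) ✓

r = 27, L = 162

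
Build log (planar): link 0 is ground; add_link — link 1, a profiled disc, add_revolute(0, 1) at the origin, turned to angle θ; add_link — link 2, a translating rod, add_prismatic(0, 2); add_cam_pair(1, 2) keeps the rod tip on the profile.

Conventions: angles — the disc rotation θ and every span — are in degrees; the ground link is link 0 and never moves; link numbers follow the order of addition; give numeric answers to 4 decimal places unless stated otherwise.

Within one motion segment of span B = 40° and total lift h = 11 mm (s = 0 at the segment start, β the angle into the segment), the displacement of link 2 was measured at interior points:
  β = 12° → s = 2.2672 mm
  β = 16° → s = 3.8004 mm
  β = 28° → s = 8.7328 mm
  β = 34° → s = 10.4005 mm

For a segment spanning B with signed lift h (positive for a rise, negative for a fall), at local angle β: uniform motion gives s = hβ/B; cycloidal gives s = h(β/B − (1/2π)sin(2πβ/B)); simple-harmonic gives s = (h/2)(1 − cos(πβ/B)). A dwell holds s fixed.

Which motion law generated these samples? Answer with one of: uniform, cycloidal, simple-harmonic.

candidates at β/B = r: uniform s = h·r (linear in β); cycloidal s = h·(r − sin(2πr)/(2π)); simple-harmonic s = (h/2)(1 − cos(πr))
β=12°: printed 2.2672 | uniform 3.3000, cycloidal 1.6350, simple-harmonic 2.2672
β=16°: printed 3.8004 | uniform 4.4000, cycloidal 3.3710, simple-harmonic 3.8004
β=28°: printed 8.7328 | uniform 7.7000, cycloidal 9.3650, simple-harmonic 8.7328
β=34°: printed 10.4005 | uniform 9.3500, cycloidal 10.7663, simple-harmonic 10.4005
only one law matches every sample → simple-harmonic

simple-harmonic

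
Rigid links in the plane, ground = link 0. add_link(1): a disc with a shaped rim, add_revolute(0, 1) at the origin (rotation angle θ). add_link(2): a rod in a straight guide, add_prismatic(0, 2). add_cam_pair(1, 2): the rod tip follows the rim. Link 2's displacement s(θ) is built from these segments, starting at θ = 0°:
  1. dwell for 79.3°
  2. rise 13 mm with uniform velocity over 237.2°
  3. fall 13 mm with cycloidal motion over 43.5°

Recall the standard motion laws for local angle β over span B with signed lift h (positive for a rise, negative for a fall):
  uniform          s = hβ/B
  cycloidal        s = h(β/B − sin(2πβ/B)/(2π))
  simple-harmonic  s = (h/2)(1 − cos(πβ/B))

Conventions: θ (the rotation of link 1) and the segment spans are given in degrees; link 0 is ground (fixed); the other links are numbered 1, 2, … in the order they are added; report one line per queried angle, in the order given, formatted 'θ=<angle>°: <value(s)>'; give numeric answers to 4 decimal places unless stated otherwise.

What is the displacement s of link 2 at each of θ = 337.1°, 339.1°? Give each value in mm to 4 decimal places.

segment 1 (0° to 79.3°, dwell): s unchanged at 0.0000
segment 2 (79.3° to 316.5°, uniform, h = 13) is passed completely: s = 0.0000 + (13) = 13.0000
θ = 337.1° falls in segment 3 (316.5° to 360°, cycloidal, h = -13): β = 337.1 − 316.5 = 20.6°, B = 43.5°; Δs = -13·(0.4736 − sin(2π·0.4736)/(2π)) = -5.8142; s = 13.0000 − 5.8142 = 7.1858
θ = 339.1° falls in segment 3 (316.5° to 360°, cycloidal, h = -13): β = 339.1 − 316.5 = 22.6°, B = 43.5°; Δs = -13·(0.5195 − sin(2π·0.5195)/(2π)) = -7.0074; s = 13.0000 − 7.0074 = 5.9926

θ=337.1°: 7.1858
θ=339.1°: 5.9926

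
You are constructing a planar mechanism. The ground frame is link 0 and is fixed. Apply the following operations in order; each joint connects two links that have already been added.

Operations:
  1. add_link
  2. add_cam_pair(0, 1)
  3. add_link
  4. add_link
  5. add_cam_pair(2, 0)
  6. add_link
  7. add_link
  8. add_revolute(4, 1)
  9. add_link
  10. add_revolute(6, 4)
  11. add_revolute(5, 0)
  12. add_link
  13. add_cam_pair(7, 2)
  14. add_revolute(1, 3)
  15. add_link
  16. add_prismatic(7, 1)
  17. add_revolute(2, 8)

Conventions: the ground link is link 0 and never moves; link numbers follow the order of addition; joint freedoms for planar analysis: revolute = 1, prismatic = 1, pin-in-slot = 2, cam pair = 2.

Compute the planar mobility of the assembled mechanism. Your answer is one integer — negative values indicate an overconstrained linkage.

link 0 = ground. State L|J1|J2 = 1|0|0
+link1  2|0|0
C(0,1) f=2→J2  2|0|1
+link2  3|0|1
+link3  4|0|1
C(2,0) f=2→J2  4|0|2
+link4  5|0|2
+link5  6|0|2
R(4,1) f=1→J1  6|1|2
+link6  7|1|2
R(6,4) f=1→J1  7|2|2
R(5,0) f=1→J1  7|3|2
+link7  8|3|2
C(7,2) f=2→J2  8|3|3
R(1,3) f=1→J1  8|4|3
+link8  9|4|3
P(7,1) f=1→J1  9|5|3
R(2,8) f=1→J1  9|6|3
M = 3(9−1)−2·6−3 = 24−12−3 = 9

M = 9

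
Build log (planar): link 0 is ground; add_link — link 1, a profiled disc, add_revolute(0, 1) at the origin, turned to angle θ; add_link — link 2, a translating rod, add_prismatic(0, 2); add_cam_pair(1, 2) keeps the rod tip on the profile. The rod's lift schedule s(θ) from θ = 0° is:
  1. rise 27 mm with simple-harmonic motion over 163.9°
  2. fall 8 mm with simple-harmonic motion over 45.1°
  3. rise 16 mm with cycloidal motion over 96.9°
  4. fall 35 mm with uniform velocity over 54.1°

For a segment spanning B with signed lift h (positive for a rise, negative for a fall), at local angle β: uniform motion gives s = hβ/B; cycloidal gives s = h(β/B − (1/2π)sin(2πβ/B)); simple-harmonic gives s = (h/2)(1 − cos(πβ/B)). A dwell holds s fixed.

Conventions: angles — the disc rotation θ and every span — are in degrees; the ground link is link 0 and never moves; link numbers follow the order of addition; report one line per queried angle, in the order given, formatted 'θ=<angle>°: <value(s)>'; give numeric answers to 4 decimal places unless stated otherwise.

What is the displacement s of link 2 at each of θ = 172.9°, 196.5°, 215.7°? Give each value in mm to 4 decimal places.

seg 1 [0°–163.9°] simple-harmonic, h=27: full span → s += 27 → s = 27.0000
seg 2 [163.9°–209°] simple-harmonic, h=-8: θ=172.9° here. β=9, B=45.1. -8/2·(1 − cos(π·0.1996)) = -0.7607 → s = 26.2393
seg 2 [163.9°–209°] simple-harmonic, h=-8: θ=196.5° here. β=32.6, B=45.1. -8/2·(1 − cos(π·0.7228)) = -6.5771 → s = 20.4229
seg 2 [163.9°–209°] simple-harmonic, h=-8: full span → s += -8 → s = 19.0000
seg 3 [209°–305.9°] cycloidal, h=16: θ=215.7° here. β=6.7, B=96.9. 16·(0.0691 − sin(2π·0.0691)/(2π)) = 0.0345 → s = 19.0345

θ=172.9°: 26.2393
θ=196.5°: 20.4229
θ=215.7°: 19.0345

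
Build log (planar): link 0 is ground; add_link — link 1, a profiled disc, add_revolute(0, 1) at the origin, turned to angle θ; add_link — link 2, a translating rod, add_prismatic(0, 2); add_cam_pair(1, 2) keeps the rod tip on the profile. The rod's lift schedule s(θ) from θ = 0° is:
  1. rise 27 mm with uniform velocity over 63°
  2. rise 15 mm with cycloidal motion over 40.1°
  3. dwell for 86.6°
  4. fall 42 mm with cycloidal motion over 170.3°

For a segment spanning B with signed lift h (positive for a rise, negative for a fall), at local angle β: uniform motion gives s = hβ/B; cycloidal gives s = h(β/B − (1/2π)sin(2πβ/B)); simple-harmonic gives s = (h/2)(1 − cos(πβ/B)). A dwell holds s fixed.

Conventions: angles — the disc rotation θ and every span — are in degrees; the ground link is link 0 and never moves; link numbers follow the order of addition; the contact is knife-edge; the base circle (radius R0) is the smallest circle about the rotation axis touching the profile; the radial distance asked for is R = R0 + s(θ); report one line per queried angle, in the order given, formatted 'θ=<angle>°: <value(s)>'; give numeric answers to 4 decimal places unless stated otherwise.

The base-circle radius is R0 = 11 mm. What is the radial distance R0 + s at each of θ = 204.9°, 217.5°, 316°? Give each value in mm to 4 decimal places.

seg 1 [0°–63°] uniform, h=27: full span → s += 27 → s = 27.0000
seg 2 [63°–103.1°] cycloidal, h=15: full span → s += 15 → s = 42.0000
seg 3 [103.1°–189.7°] dwell: s stays 42.0000
seg 4 [189.7°–360°] cycloidal, h=-42: θ=204.9° here. β=15.2, B=170.3. -42·(0.0893 − sin(2π·0.0893)/(2π)) = -0.1934 → s = 41.8066
seg 4 [189.7°–360°] cycloidal, h=-42: θ=217.5° here. β=27.8, B=170.3. -42·(0.1632 − sin(2π·0.1632)/(2π)) = -1.1404 → s = 40.8596
seg 4 [189.7°–360°] cycloidal, h=-42: θ=316° here. β=126.3, B=170.3. -42·(0.7416 − sin(2π·0.7416)/(2π)) = -37.8238 → s = 4.1762
θ=204.9°: R = R0 + s = 11 + 41.8066 = 52.8066
θ=217.5°: R = R0 + s = 11 + 40.8596 = 51.8596
θ=316°: R = R0 + s = 11 + 4.1762 = 15.1762

θ=204.9°: 52.8066
θ=217.5°: 51.8596
θ=316°: 15.1762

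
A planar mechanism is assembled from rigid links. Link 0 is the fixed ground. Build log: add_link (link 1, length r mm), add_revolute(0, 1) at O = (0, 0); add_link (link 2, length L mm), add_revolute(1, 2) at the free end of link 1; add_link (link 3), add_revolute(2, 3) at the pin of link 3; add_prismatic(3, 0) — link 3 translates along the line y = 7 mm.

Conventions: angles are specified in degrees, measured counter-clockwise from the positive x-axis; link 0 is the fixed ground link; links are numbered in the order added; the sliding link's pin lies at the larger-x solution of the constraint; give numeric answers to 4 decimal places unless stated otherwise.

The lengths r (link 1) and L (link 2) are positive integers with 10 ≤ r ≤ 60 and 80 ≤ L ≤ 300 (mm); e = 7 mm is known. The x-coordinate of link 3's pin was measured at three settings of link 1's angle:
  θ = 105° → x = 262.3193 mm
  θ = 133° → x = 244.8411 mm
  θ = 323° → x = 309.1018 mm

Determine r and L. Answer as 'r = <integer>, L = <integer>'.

constraint per measurement: (x − r cos θ)² + (r sin θ − e)² = L²
subtracting the θ₁ and θ₂ equations cancels the r² and L² terms:
r = (x₁² − x₂²) / (2[(x₁cos θ₁ + e sin θ₁) − (x₂cos θ₂ + e sin θ₂)]) = 44.0001 → r = 44
L² = (x₁ − r cos θ₁)² + (r sin θ₁ − e)² = 76176.0091 → L = 276.0000 → L = 276
check at θ₃=323°: x = 309.1018 (printed 309.1018) ✓

r = 44, L = 276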